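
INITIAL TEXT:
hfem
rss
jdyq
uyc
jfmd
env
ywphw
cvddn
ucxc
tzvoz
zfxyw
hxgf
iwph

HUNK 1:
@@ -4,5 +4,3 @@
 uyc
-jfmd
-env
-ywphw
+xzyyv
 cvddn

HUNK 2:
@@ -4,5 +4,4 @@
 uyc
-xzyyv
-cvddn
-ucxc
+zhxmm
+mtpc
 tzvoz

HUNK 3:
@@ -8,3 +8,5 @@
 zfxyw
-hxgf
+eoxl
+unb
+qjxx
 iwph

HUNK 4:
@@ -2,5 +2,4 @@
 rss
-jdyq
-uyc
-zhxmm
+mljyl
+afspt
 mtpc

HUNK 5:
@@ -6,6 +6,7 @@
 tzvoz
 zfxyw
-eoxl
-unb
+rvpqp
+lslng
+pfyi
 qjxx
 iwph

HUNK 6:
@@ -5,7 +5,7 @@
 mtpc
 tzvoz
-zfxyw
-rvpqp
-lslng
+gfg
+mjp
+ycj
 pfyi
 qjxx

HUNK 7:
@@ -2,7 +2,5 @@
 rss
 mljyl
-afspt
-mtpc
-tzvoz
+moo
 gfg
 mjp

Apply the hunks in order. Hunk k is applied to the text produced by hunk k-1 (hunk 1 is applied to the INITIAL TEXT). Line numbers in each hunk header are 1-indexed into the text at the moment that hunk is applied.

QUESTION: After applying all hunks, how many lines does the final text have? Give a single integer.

Hunk 1: at line 4 remove [jfmd,env,ywphw] add [xzyyv] -> 11 lines: hfem rss jdyq uyc xzyyv cvddn ucxc tzvoz zfxyw hxgf iwph
Hunk 2: at line 4 remove [xzyyv,cvddn,ucxc] add [zhxmm,mtpc] -> 10 lines: hfem rss jdyq uyc zhxmm mtpc tzvoz zfxyw hxgf iwph
Hunk 3: at line 8 remove [hxgf] add [eoxl,unb,qjxx] -> 12 lines: hfem rss jdyq uyc zhxmm mtpc tzvoz zfxyw eoxl unb qjxx iwph
Hunk 4: at line 2 remove [jdyq,uyc,zhxmm] add [mljyl,afspt] -> 11 lines: hfem rss mljyl afspt mtpc tzvoz zfxyw eoxl unb qjxx iwph
Hunk 5: at line 6 remove [eoxl,unb] add [rvpqp,lslng,pfyi] -> 12 lines: hfem rss mljyl afspt mtpc tzvoz zfxyw rvpqp lslng pfyi qjxx iwph
Hunk 6: at line 5 remove [zfxyw,rvpqp,lslng] add [gfg,mjp,ycj] -> 12 lines: hfem rss mljyl afspt mtpc tzvoz gfg mjp ycj pfyi qjxx iwph
Hunk 7: at line 2 remove [afspt,mtpc,tzvoz] add [moo] -> 10 lines: hfem rss mljyl moo gfg mjp ycj pfyi qjxx iwph
Final line count: 10

Answer: 10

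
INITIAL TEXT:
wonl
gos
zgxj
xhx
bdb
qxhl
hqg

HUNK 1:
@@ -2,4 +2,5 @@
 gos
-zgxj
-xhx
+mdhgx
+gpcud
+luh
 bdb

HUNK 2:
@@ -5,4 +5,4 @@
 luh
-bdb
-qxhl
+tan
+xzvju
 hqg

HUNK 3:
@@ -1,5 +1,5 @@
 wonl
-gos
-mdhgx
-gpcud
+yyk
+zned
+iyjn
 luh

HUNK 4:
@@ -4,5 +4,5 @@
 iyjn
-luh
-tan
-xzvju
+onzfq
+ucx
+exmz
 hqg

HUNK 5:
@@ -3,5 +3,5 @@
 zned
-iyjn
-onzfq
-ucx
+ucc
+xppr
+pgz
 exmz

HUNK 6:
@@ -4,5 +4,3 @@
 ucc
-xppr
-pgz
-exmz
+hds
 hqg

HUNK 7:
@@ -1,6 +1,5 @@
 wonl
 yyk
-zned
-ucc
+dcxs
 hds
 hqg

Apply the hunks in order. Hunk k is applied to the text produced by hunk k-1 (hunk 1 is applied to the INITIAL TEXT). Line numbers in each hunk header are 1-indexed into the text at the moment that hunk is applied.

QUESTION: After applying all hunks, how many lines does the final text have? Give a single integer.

Hunk 1: at line 2 remove [zgxj,xhx] add [mdhgx,gpcud,luh] -> 8 lines: wonl gos mdhgx gpcud luh bdb qxhl hqg
Hunk 2: at line 5 remove [bdb,qxhl] add [tan,xzvju] -> 8 lines: wonl gos mdhgx gpcud luh tan xzvju hqg
Hunk 3: at line 1 remove [gos,mdhgx,gpcud] add [yyk,zned,iyjn] -> 8 lines: wonl yyk zned iyjn luh tan xzvju hqg
Hunk 4: at line 4 remove [luh,tan,xzvju] add [onzfq,ucx,exmz] -> 8 lines: wonl yyk zned iyjn onzfq ucx exmz hqg
Hunk 5: at line 3 remove [iyjn,onzfq,ucx] add [ucc,xppr,pgz] -> 8 lines: wonl yyk zned ucc xppr pgz exmz hqg
Hunk 6: at line 4 remove [xppr,pgz,exmz] add [hds] -> 6 lines: wonl yyk zned ucc hds hqg
Hunk 7: at line 1 remove [zned,ucc] add [dcxs] -> 5 lines: wonl yyk dcxs hds hqg
Final line count: 5

Answer: 5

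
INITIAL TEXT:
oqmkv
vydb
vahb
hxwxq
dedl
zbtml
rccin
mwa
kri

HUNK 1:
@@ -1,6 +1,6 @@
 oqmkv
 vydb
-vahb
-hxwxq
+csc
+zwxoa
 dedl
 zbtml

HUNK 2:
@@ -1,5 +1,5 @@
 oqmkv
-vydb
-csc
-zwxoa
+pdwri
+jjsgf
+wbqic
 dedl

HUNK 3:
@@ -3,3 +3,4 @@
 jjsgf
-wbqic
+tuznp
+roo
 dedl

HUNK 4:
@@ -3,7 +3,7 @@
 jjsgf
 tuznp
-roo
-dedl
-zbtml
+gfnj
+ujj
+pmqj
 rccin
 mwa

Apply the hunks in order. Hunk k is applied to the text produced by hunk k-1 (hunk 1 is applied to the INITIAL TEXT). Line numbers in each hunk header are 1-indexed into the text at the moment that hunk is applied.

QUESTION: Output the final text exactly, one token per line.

Hunk 1: at line 1 remove [vahb,hxwxq] add [csc,zwxoa] -> 9 lines: oqmkv vydb csc zwxoa dedl zbtml rccin mwa kri
Hunk 2: at line 1 remove [vydb,csc,zwxoa] add [pdwri,jjsgf,wbqic] -> 9 lines: oqmkv pdwri jjsgf wbqic dedl zbtml rccin mwa kri
Hunk 3: at line 3 remove [wbqic] add [tuznp,roo] -> 10 lines: oqmkv pdwri jjsgf tuznp roo dedl zbtml rccin mwa kri
Hunk 4: at line 3 remove [roo,dedl,zbtml] add [gfnj,ujj,pmqj] -> 10 lines: oqmkv pdwri jjsgf tuznp gfnj ujj pmqj rccin mwa kri

Answer: oqmkv
pdwri
jjsgf
tuznp
gfnj
ujj
pmqj
rccin
mwa
kri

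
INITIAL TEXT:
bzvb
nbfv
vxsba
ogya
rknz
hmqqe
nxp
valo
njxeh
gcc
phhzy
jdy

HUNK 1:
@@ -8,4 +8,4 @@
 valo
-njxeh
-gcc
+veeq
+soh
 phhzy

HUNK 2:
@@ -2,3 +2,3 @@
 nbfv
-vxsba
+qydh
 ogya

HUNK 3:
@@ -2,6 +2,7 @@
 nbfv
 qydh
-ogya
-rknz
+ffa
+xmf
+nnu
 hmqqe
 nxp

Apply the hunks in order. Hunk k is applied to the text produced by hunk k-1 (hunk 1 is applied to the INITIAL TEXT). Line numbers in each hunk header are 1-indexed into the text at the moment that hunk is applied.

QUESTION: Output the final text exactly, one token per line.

Answer: bzvb
nbfv
qydh
ffa
xmf
nnu
hmqqe
nxp
valo
veeq
soh
phhzy
jdy

Derivation:
Hunk 1: at line 8 remove [njxeh,gcc] add [veeq,soh] -> 12 lines: bzvb nbfv vxsba ogya rknz hmqqe nxp valo veeq soh phhzy jdy
Hunk 2: at line 2 remove [vxsba] add [qydh] -> 12 lines: bzvb nbfv qydh ogya rknz hmqqe nxp valo veeq soh phhzy jdy
Hunk 3: at line 2 remove [ogya,rknz] add [ffa,xmf,nnu] -> 13 lines: bzvb nbfv qydh ffa xmf nnu hmqqe nxp valo veeq soh phhzy jdy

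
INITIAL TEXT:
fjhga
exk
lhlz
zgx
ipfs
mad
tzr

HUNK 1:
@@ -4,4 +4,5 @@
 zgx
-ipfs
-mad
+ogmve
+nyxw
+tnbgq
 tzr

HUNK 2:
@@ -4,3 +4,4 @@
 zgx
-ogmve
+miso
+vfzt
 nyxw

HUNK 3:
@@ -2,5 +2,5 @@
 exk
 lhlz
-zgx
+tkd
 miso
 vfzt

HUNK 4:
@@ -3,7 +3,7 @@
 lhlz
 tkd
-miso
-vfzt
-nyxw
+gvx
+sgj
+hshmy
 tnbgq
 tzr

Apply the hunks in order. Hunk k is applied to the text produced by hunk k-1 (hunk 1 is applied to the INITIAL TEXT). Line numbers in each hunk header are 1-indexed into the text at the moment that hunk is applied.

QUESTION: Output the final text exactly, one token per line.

Hunk 1: at line 4 remove [ipfs,mad] add [ogmve,nyxw,tnbgq] -> 8 lines: fjhga exk lhlz zgx ogmve nyxw tnbgq tzr
Hunk 2: at line 4 remove [ogmve] add [miso,vfzt] -> 9 lines: fjhga exk lhlz zgx miso vfzt nyxw tnbgq tzr
Hunk 3: at line 2 remove [zgx] add [tkd] -> 9 lines: fjhga exk lhlz tkd miso vfzt nyxw tnbgq tzr
Hunk 4: at line 3 remove [miso,vfzt,nyxw] add [gvx,sgj,hshmy] -> 9 lines: fjhga exk lhlz tkd gvx sgj hshmy tnbgq tzr

Answer: fjhga
exk
lhlz
tkd
gvx
sgj
hshmy
tnbgq
tzr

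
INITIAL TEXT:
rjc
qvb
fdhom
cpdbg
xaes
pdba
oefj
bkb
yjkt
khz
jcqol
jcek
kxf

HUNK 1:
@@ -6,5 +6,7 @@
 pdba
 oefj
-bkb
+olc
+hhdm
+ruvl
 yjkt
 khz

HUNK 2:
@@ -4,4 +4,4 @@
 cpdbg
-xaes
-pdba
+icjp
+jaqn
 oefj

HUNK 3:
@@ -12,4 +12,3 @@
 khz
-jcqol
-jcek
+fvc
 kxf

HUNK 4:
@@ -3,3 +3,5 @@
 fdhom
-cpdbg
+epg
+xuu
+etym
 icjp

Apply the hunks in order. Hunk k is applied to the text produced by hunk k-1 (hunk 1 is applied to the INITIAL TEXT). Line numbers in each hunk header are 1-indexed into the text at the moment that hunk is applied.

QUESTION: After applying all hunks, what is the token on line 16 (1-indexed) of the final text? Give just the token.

Answer: kxf

Derivation:
Hunk 1: at line 6 remove [bkb] add [olc,hhdm,ruvl] -> 15 lines: rjc qvb fdhom cpdbg xaes pdba oefj olc hhdm ruvl yjkt khz jcqol jcek kxf
Hunk 2: at line 4 remove [xaes,pdba] add [icjp,jaqn] -> 15 lines: rjc qvb fdhom cpdbg icjp jaqn oefj olc hhdm ruvl yjkt khz jcqol jcek kxf
Hunk 3: at line 12 remove [jcqol,jcek] add [fvc] -> 14 lines: rjc qvb fdhom cpdbg icjp jaqn oefj olc hhdm ruvl yjkt khz fvc kxf
Hunk 4: at line 3 remove [cpdbg] add [epg,xuu,etym] -> 16 lines: rjc qvb fdhom epg xuu etym icjp jaqn oefj olc hhdm ruvl yjkt khz fvc kxf
Final line 16: kxf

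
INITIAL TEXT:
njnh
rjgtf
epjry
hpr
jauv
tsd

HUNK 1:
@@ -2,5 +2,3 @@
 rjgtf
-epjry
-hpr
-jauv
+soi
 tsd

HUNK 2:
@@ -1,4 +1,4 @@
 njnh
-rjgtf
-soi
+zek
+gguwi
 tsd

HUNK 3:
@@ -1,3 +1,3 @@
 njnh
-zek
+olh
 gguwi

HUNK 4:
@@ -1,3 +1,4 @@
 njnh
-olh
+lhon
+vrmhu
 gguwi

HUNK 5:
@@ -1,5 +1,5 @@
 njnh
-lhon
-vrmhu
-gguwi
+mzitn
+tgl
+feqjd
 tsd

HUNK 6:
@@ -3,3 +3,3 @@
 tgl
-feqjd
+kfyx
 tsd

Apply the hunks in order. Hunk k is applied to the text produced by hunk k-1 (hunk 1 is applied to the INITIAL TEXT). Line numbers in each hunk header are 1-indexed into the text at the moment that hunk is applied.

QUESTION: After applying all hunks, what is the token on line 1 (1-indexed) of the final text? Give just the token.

Answer: njnh

Derivation:
Hunk 1: at line 2 remove [epjry,hpr,jauv] add [soi] -> 4 lines: njnh rjgtf soi tsd
Hunk 2: at line 1 remove [rjgtf,soi] add [zek,gguwi] -> 4 lines: njnh zek gguwi tsd
Hunk 3: at line 1 remove [zek] add [olh] -> 4 lines: njnh olh gguwi tsd
Hunk 4: at line 1 remove [olh] add [lhon,vrmhu] -> 5 lines: njnh lhon vrmhu gguwi tsd
Hunk 5: at line 1 remove [lhon,vrmhu,gguwi] add [mzitn,tgl,feqjd] -> 5 lines: njnh mzitn tgl feqjd tsd
Hunk 6: at line 3 remove [feqjd] add [kfyx] -> 5 lines: njnh mzitn tgl kfyx tsd
Final line 1: njnh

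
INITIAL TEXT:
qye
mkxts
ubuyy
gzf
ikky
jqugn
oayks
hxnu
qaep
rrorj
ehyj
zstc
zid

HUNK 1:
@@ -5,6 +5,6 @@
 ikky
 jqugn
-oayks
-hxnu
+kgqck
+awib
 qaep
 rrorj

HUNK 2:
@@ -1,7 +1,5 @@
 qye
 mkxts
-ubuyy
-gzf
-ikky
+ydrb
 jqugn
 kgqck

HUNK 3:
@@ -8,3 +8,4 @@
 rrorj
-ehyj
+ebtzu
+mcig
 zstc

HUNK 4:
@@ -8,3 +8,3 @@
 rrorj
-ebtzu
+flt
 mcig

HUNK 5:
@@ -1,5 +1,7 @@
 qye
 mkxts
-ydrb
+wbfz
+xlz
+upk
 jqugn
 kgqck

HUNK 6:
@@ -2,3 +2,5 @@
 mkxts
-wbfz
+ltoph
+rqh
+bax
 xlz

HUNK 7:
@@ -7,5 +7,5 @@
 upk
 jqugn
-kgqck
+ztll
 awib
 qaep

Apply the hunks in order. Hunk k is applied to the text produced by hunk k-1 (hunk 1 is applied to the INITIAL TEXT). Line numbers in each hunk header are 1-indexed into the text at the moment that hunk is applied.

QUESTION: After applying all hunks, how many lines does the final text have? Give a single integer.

Hunk 1: at line 5 remove [oayks,hxnu] add [kgqck,awib] -> 13 lines: qye mkxts ubuyy gzf ikky jqugn kgqck awib qaep rrorj ehyj zstc zid
Hunk 2: at line 1 remove [ubuyy,gzf,ikky] add [ydrb] -> 11 lines: qye mkxts ydrb jqugn kgqck awib qaep rrorj ehyj zstc zid
Hunk 3: at line 8 remove [ehyj] add [ebtzu,mcig] -> 12 lines: qye mkxts ydrb jqugn kgqck awib qaep rrorj ebtzu mcig zstc zid
Hunk 4: at line 8 remove [ebtzu] add [flt] -> 12 lines: qye mkxts ydrb jqugn kgqck awib qaep rrorj flt mcig zstc zid
Hunk 5: at line 1 remove [ydrb] add [wbfz,xlz,upk] -> 14 lines: qye mkxts wbfz xlz upk jqugn kgqck awib qaep rrorj flt mcig zstc zid
Hunk 6: at line 2 remove [wbfz] add [ltoph,rqh,bax] -> 16 lines: qye mkxts ltoph rqh bax xlz upk jqugn kgqck awib qaep rrorj flt mcig zstc zid
Hunk 7: at line 7 remove [kgqck] add [ztll] -> 16 lines: qye mkxts ltoph rqh bax xlz upk jqugn ztll awib qaep rrorj flt mcig zstc zid
Final line count: 16

Answer: 16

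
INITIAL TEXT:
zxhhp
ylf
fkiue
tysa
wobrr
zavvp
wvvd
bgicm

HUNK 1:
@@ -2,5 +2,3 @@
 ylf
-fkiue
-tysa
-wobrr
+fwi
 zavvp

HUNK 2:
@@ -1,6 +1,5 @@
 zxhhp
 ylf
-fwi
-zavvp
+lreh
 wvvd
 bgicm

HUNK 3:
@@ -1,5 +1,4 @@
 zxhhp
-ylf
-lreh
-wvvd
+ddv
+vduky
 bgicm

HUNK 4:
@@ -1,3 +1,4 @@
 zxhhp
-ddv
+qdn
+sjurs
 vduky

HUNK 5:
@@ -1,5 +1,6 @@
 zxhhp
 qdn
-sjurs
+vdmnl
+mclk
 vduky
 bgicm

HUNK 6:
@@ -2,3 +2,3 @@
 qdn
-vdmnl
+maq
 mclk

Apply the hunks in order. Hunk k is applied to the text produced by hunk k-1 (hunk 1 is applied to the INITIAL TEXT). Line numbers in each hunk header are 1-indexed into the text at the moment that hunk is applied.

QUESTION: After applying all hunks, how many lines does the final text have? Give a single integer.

Answer: 6

Derivation:
Hunk 1: at line 2 remove [fkiue,tysa,wobrr] add [fwi] -> 6 lines: zxhhp ylf fwi zavvp wvvd bgicm
Hunk 2: at line 1 remove [fwi,zavvp] add [lreh] -> 5 lines: zxhhp ylf lreh wvvd bgicm
Hunk 3: at line 1 remove [ylf,lreh,wvvd] add [ddv,vduky] -> 4 lines: zxhhp ddv vduky bgicm
Hunk 4: at line 1 remove [ddv] add [qdn,sjurs] -> 5 lines: zxhhp qdn sjurs vduky bgicm
Hunk 5: at line 1 remove [sjurs] add [vdmnl,mclk] -> 6 lines: zxhhp qdn vdmnl mclk vduky bgicm
Hunk 6: at line 2 remove [vdmnl] add [maq] -> 6 lines: zxhhp qdn maq mclk vduky bgicm
Final line count: 6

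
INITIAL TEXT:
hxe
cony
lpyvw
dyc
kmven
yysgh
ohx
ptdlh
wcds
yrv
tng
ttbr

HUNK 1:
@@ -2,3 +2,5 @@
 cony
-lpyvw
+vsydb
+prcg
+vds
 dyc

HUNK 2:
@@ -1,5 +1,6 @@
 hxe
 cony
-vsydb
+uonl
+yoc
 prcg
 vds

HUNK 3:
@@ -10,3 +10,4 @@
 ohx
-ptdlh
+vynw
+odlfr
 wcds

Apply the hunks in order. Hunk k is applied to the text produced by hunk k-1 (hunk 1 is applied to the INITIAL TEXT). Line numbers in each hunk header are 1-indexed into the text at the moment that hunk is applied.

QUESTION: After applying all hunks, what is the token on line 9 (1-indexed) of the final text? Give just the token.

Hunk 1: at line 2 remove [lpyvw] add [vsydb,prcg,vds] -> 14 lines: hxe cony vsydb prcg vds dyc kmven yysgh ohx ptdlh wcds yrv tng ttbr
Hunk 2: at line 1 remove [vsydb] add [uonl,yoc] -> 15 lines: hxe cony uonl yoc prcg vds dyc kmven yysgh ohx ptdlh wcds yrv tng ttbr
Hunk 3: at line 10 remove [ptdlh] add [vynw,odlfr] -> 16 lines: hxe cony uonl yoc prcg vds dyc kmven yysgh ohx vynw odlfr wcds yrv tng ttbr
Final line 9: yysgh

Answer: yysgh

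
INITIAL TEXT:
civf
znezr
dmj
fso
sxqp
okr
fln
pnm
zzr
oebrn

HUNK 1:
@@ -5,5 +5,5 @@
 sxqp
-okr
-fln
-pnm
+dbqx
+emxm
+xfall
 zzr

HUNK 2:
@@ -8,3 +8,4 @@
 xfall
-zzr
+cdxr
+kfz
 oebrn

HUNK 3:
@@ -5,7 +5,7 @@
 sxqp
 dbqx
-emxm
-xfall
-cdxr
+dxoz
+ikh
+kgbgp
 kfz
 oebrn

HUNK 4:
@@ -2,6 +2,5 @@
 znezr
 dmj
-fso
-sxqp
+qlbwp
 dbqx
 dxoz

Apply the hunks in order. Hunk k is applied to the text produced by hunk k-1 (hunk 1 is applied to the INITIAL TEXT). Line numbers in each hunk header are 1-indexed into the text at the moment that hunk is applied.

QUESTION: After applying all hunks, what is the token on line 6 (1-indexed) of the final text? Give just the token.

Answer: dxoz

Derivation:
Hunk 1: at line 5 remove [okr,fln,pnm] add [dbqx,emxm,xfall] -> 10 lines: civf znezr dmj fso sxqp dbqx emxm xfall zzr oebrn
Hunk 2: at line 8 remove [zzr] add [cdxr,kfz] -> 11 lines: civf znezr dmj fso sxqp dbqx emxm xfall cdxr kfz oebrn
Hunk 3: at line 5 remove [emxm,xfall,cdxr] add [dxoz,ikh,kgbgp] -> 11 lines: civf znezr dmj fso sxqp dbqx dxoz ikh kgbgp kfz oebrn
Hunk 4: at line 2 remove [fso,sxqp] add [qlbwp] -> 10 lines: civf znezr dmj qlbwp dbqx dxoz ikh kgbgp kfz oebrn
Final line 6: dxoz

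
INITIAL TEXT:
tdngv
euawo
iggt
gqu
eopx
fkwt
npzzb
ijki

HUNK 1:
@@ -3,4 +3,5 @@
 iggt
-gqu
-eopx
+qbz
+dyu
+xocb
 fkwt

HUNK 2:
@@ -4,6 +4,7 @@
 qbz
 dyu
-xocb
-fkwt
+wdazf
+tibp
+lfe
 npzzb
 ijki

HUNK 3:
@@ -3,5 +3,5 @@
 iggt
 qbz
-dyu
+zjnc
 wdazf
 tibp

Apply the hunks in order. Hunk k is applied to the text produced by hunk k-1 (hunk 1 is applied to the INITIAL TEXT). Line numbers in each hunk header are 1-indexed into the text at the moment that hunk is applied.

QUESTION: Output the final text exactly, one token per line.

Hunk 1: at line 3 remove [gqu,eopx] add [qbz,dyu,xocb] -> 9 lines: tdngv euawo iggt qbz dyu xocb fkwt npzzb ijki
Hunk 2: at line 4 remove [xocb,fkwt] add [wdazf,tibp,lfe] -> 10 lines: tdngv euawo iggt qbz dyu wdazf tibp lfe npzzb ijki
Hunk 3: at line 3 remove [dyu] add [zjnc] -> 10 lines: tdngv euawo iggt qbz zjnc wdazf tibp lfe npzzb ijki

Answer: tdngv
euawo
iggt
qbz
zjnc
wdazf
tibp
lfe
npzzb
ijki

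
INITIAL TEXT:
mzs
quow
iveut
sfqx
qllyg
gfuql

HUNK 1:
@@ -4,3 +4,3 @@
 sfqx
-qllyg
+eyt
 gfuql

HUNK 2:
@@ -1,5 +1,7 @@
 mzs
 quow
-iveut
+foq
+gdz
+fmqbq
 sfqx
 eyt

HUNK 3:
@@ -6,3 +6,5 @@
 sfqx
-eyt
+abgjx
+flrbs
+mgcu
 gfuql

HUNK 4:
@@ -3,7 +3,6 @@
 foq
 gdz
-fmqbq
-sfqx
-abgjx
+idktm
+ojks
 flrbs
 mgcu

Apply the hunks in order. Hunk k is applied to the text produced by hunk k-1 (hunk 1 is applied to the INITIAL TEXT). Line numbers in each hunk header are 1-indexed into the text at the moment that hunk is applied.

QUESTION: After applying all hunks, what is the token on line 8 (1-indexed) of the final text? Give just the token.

Hunk 1: at line 4 remove [qllyg] add [eyt] -> 6 lines: mzs quow iveut sfqx eyt gfuql
Hunk 2: at line 1 remove [iveut] add [foq,gdz,fmqbq] -> 8 lines: mzs quow foq gdz fmqbq sfqx eyt gfuql
Hunk 3: at line 6 remove [eyt] add [abgjx,flrbs,mgcu] -> 10 lines: mzs quow foq gdz fmqbq sfqx abgjx flrbs mgcu gfuql
Hunk 4: at line 3 remove [fmqbq,sfqx,abgjx] add [idktm,ojks] -> 9 lines: mzs quow foq gdz idktm ojks flrbs mgcu gfuql
Final line 8: mgcu

Answer: mgcu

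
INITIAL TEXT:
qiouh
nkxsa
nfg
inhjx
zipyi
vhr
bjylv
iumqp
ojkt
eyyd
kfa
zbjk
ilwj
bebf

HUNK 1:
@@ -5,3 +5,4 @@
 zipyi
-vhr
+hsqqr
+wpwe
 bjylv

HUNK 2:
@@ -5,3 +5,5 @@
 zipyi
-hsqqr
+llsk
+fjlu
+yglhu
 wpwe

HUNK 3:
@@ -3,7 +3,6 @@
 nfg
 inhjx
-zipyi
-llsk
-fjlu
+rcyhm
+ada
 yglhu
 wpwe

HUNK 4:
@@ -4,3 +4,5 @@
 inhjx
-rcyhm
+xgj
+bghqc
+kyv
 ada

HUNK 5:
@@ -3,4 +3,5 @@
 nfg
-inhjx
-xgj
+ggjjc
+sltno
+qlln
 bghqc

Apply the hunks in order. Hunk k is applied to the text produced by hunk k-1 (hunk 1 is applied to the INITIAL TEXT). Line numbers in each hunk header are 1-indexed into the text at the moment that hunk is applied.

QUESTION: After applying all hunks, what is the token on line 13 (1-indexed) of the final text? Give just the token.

Hunk 1: at line 5 remove [vhr] add [hsqqr,wpwe] -> 15 lines: qiouh nkxsa nfg inhjx zipyi hsqqr wpwe bjylv iumqp ojkt eyyd kfa zbjk ilwj bebf
Hunk 2: at line 5 remove [hsqqr] add [llsk,fjlu,yglhu] -> 17 lines: qiouh nkxsa nfg inhjx zipyi llsk fjlu yglhu wpwe bjylv iumqp ojkt eyyd kfa zbjk ilwj bebf
Hunk 3: at line 3 remove [zipyi,llsk,fjlu] add [rcyhm,ada] -> 16 lines: qiouh nkxsa nfg inhjx rcyhm ada yglhu wpwe bjylv iumqp ojkt eyyd kfa zbjk ilwj bebf
Hunk 4: at line 4 remove [rcyhm] add [xgj,bghqc,kyv] -> 18 lines: qiouh nkxsa nfg inhjx xgj bghqc kyv ada yglhu wpwe bjylv iumqp ojkt eyyd kfa zbjk ilwj bebf
Hunk 5: at line 3 remove [inhjx,xgj] add [ggjjc,sltno,qlln] -> 19 lines: qiouh nkxsa nfg ggjjc sltno qlln bghqc kyv ada yglhu wpwe bjylv iumqp ojkt eyyd kfa zbjk ilwj bebf
Final line 13: iumqp

Answer: iumqp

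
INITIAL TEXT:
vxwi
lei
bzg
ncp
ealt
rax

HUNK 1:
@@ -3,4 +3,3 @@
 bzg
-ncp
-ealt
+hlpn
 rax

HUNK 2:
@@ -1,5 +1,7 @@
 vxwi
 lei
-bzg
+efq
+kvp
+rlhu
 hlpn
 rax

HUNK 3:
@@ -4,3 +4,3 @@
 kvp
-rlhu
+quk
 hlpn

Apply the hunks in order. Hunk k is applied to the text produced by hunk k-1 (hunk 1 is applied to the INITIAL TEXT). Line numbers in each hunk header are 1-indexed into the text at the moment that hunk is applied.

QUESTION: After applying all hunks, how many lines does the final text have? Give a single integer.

Hunk 1: at line 3 remove [ncp,ealt] add [hlpn] -> 5 lines: vxwi lei bzg hlpn rax
Hunk 2: at line 1 remove [bzg] add [efq,kvp,rlhu] -> 7 lines: vxwi lei efq kvp rlhu hlpn rax
Hunk 3: at line 4 remove [rlhu] add [quk] -> 7 lines: vxwi lei efq kvp quk hlpn rax
Final line count: 7

Answer: 7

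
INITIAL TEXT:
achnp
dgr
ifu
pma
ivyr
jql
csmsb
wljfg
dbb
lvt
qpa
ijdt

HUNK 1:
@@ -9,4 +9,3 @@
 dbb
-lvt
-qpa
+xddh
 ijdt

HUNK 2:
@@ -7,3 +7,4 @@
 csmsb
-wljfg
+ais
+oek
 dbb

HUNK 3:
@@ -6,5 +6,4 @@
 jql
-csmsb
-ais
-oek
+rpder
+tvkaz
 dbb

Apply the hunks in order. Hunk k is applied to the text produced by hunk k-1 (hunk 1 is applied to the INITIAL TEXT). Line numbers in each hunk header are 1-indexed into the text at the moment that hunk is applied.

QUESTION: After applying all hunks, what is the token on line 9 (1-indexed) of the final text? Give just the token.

Hunk 1: at line 9 remove [lvt,qpa] add [xddh] -> 11 lines: achnp dgr ifu pma ivyr jql csmsb wljfg dbb xddh ijdt
Hunk 2: at line 7 remove [wljfg] add [ais,oek] -> 12 lines: achnp dgr ifu pma ivyr jql csmsb ais oek dbb xddh ijdt
Hunk 3: at line 6 remove [csmsb,ais,oek] add [rpder,tvkaz] -> 11 lines: achnp dgr ifu pma ivyr jql rpder tvkaz dbb xddh ijdt
Final line 9: dbb

Answer: dbb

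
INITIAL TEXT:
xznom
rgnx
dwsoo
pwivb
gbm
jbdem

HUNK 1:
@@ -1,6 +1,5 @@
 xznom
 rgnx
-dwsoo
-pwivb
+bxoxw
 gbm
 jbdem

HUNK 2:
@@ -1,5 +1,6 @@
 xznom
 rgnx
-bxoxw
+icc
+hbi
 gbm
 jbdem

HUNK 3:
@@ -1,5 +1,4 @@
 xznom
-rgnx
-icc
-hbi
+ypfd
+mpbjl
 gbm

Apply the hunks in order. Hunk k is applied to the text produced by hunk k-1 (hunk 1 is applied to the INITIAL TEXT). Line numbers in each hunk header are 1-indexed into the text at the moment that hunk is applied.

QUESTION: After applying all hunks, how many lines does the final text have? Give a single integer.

Answer: 5

Derivation:
Hunk 1: at line 1 remove [dwsoo,pwivb] add [bxoxw] -> 5 lines: xznom rgnx bxoxw gbm jbdem
Hunk 2: at line 1 remove [bxoxw] add [icc,hbi] -> 6 lines: xznom rgnx icc hbi gbm jbdem
Hunk 3: at line 1 remove [rgnx,icc,hbi] add [ypfd,mpbjl] -> 5 lines: xznom ypfd mpbjl gbm jbdem
Final line count: 5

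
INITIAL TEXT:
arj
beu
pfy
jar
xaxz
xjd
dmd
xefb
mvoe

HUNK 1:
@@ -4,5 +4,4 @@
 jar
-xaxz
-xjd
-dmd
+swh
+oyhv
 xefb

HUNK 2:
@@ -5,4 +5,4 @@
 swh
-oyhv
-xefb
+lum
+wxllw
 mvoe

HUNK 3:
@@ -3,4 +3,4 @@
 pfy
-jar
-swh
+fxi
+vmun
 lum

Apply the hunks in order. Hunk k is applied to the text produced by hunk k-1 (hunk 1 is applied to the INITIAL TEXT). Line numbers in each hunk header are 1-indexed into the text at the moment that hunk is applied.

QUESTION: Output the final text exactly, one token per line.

Answer: arj
beu
pfy
fxi
vmun
lum
wxllw
mvoe

Derivation:
Hunk 1: at line 4 remove [xaxz,xjd,dmd] add [swh,oyhv] -> 8 lines: arj beu pfy jar swh oyhv xefb mvoe
Hunk 2: at line 5 remove [oyhv,xefb] add [lum,wxllw] -> 8 lines: arj beu pfy jar swh lum wxllw mvoe
Hunk 3: at line 3 remove [jar,swh] add [fxi,vmun] -> 8 lines: arj beu pfy fxi vmun lum wxllw mvoe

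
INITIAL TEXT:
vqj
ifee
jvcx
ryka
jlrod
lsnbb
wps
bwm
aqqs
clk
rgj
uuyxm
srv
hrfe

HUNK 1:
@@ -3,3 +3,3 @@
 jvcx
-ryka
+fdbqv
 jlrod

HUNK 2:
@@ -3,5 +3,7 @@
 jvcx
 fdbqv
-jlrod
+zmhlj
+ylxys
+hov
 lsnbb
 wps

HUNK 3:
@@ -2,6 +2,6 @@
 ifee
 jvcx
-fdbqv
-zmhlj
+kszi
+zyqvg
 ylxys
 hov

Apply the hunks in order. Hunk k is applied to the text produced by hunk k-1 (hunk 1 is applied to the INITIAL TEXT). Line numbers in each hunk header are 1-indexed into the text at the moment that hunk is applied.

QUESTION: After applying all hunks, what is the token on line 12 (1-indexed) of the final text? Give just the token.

Answer: clk

Derivation:
Hunk 1: at line 3 remove [ryka] add [fdbqv] -> 14 lines: vqj ifee jvcx fdbqv jlrod lsnbb wps bwm aqqs clk rgj uuyxm srv hrfe
Hunk 2: at line 3 remove [jlrod] add [zmhlj,ylxys,hov] -> 16 lines: vqj ifee jvcx fdbqv zmhlj ylxys hov lsnbb wps bwm aqqs clk rgj uuyxm srv hrfe
Hunk 3: at line 2 remove [fdbqv,zmhlj] add [kszi,zyqvg] -> 16 lines: vqj ifee jvcx kszi zyqvg ylxys hov lsnbb wps bwm aqqs clk rgj uuyxm srv hrfe
Final line 12: clk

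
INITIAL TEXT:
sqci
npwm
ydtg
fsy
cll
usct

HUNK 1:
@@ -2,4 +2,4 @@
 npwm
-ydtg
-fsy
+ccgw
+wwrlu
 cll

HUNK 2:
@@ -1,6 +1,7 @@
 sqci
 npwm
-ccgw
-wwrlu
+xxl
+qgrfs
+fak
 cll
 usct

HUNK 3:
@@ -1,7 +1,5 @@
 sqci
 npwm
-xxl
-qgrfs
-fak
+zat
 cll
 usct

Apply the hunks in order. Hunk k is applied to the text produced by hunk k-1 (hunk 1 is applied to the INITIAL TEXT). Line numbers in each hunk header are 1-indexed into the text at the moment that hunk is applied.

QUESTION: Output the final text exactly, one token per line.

Answer: sqci
npwm
zat
cll
usct

Derivation:
Hunk 1: at line 2 remove [ydtg,fsy] add [ccgw,wwrlu] -> 6 lines: sqci npwm ccgw wwrlu cll usct
Hunk 2: at line 1 remove [ccgw,wwrlu] add [xxl,qgrfs,fak] -> 7 lines: sqci npwm xxl qgrfs fak cll usct
Hunk 3: at line 1 remove [xxl,qgrfs,fak] add [zat] -> 5 lines: sqci npwm zat cll usct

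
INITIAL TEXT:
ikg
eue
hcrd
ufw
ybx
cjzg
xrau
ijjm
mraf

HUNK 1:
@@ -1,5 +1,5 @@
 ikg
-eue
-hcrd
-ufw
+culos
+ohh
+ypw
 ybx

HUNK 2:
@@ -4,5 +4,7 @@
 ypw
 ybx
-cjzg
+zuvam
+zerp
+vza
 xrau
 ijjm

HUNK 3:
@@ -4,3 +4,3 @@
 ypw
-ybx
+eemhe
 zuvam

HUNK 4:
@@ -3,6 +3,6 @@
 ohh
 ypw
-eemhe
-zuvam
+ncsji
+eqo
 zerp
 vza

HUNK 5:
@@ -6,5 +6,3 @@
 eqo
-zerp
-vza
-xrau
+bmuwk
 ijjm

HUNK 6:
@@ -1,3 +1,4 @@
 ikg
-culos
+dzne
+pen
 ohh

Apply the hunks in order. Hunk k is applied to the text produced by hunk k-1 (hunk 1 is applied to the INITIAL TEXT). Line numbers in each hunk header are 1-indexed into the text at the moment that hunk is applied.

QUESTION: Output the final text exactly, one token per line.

Hunk 1: at line 1 remove [eue,hcrd,ufw] add [culos,ohh,ypw] -> 9 lines: ikg culos ohh ypw ybx cjzg xrau ijjm mraf
Hunk 2: at line 4 remove [cjzg] add [zuvam,zerp,vza] -> 11 lines: ikg culos ohh ypw ybx zuvam zerp vza xrau ijjm mraf
Hunk 3: at line 4 remove [ybx] add [eemhe] -> 11 lines: ikg culos ohh ypw eemhe zuvam zerp vza xrau ijjm mraf
Hunk 4: at line 3 remove [eemhe,zuvam] add [ncsji,eqo] -> 11 lines: ikg culos ohh ypw ncsji eqo zerp vza xrau ijjm mraf
Hunk 5: at line 6 remove [zerp,vza,xrau] add [bmuwk] -> 9 lines: ikg culos ohh ypw ncsji eqo bmuwk ijjm mraf
Hunk 6: at line 1 remove [culos] add [dzne,pen] -> 10 lines: ikg dzne pen ohh ypw ncsji eqo bmuwk ijjm mraf

Answer: ikg
dzne
pen
ohh
ypw
ncsji
eqo
bmuwk
ijjm
mraf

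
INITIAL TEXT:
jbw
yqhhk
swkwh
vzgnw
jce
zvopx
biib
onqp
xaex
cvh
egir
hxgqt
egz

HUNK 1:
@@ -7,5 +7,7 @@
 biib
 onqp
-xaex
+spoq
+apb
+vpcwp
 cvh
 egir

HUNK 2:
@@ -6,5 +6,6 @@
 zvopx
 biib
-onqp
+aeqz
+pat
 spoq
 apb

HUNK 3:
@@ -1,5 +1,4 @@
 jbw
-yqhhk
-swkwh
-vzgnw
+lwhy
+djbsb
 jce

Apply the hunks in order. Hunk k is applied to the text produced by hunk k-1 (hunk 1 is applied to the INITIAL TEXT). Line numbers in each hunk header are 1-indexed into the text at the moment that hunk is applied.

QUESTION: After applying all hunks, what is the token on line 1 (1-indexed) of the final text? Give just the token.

Answer: jbw

Derivation:
Hunk 1: at line 7 remove [xaex] add [spoq,apb,vpcwp] -> 15 lines: jbw yqhhk swkwh vzgnw jce zvopx biib onqp spoq apb vpcwp cvh egir hxgqt egz
Hunk 2: at line 6 remove [onqp] add [aeqz,pat] -> 16 lines: jbw yqhhk swkwh vzgnw jce zvopx biib aeqz pat spoq apb vpcwp cvh egir hxgqt egz
Hunk 3: at line 1 remove [yqhhk,swkwh,vzgnw] add [lwhy,djbsb] -> 15 lines: jbw lwhy djbsb jce zvopx biib aeqz pat spoq apb vpcwp cvh egir hxgqt egz
Final line 1: jbw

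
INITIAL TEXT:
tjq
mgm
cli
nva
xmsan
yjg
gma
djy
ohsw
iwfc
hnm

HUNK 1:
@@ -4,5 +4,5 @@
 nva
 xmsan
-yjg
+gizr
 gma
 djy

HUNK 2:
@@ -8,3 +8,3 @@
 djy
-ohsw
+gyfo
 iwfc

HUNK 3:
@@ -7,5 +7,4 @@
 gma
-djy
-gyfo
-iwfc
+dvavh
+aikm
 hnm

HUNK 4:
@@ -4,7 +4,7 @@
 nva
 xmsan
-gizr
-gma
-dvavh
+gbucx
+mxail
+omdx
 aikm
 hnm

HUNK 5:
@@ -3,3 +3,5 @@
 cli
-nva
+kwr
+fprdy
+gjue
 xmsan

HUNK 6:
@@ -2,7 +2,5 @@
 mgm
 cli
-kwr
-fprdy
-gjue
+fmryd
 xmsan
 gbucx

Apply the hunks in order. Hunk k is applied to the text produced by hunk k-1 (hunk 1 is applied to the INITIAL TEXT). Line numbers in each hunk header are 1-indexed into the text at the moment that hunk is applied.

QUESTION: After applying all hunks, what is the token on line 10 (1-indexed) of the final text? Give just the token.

Answer: hnm

Derivation:
Hunk 1: at line 4 remove [yjg] add [gizr] -> 11 lines: tjq mgm cli nva xmsan gizr gma djy ohsw iwfc hnm
Hunk 2: at line 8 remove [ohsw] add [gyfo] -> 11 lines: tjq mgm cli nva xmsan gizr gma djy gyfo iwfc hnm
Hunk 3: at line 7 remove [djy,gyfo,iwfc] add [dvavh,aikm] -> 10 lines: tjq mgm cli nva xmsan gizr gma dvavh aikm hnm
Hunk 4: at line 4 remove [gizr,gma,dvavh] add [gbucx,mxail,omdx] -> 10 lines: tjq mgm cli nva xmsan gbucx mxail omdx aikm hnm
Hunk 5: at line 3 remove [nva] add [kwr,fprdy,gjue] -> 12 lines: tjq mgm cli kwr fprdy gjue xmsan gbucx mxail omdx aikm hnm
Hunk 6: at line 2 remove [kwr,fprdy,gjue] add [fmryd] -> 10 lines: tjq mgm cli fmryd xmsan gbucx mxail omdx aikm hnm
Final line 10: hnm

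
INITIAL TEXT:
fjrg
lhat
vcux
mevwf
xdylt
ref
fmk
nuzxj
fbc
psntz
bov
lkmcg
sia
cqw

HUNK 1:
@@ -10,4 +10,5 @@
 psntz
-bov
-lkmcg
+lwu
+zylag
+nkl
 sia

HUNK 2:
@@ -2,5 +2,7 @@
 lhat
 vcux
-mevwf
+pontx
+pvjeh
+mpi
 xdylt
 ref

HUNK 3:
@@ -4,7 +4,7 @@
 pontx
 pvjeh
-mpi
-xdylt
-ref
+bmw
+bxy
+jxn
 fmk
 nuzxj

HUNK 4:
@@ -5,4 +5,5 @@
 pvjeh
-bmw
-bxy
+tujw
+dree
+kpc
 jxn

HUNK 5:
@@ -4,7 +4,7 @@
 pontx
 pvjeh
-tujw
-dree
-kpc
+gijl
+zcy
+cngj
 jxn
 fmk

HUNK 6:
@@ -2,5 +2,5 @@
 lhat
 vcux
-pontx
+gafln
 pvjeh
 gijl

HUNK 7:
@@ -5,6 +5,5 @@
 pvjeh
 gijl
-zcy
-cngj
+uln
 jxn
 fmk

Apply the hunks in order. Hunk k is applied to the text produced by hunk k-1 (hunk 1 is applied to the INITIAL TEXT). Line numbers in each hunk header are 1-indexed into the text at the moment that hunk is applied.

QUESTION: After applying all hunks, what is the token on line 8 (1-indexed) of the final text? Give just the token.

Hunk 1: at line 10 remove [bov,lkmcg] add [lwu,zylag,nkl] -> 15 lines: fjrg lhat vcux mevwf xdylt ref fmk nuzxj fbc psntz lwu zylag nkl sia cqw
Hunk 2: at line 2 remove [mevwf] add [pontx,pvjeh,mpi] -> 17 lines: fjrg lhat vcux pontx pvjeh mpi xdylt ref fmk nuzxj fbc psntz lwu zylag nkl sia cqw
Hunk 3: at line 4 remove [mpi,xdylt,ref] add [bmw,bxy,jxn] -> 17 lines: fjrg lhat vcux pontx pvjeh bmw bxy jxn fmk nuzxj fbc psntz lwu zylag nkl sia cqw
Hunk 4: at line 5 remove [bmw,bxy] add [tujw,dree,kpc] -> 18 lines: fjrg lhat vcux pontx pvjeh tujw dree kpc jxn fmk nuzxj fbc psntz lwu zylag nkl sia cqw
Hunk 5: at line 4 remove [tujw,dree,kpc] add [gijl,zcy,cngj] -> 18 lines: fjrg lhat vcux pontx pvjeh gijl zcy cngj jxn fmk nuzxj fbc psntz lwu zylag nkl sia cqw
Hunk 6: at line 2 remove [pontx] add [gafln] -> 18 lines: fjrg lhat vcux gafln pvjeh gijl zcy cngj jxn fmk nuzxj fbc psntz lwu zylag nkl sia cqw
Hunk 7: at line 5 remove [zcy,cngj] add [uln] -> 17 lines: fjrg lhat vcux gafln pvjeh gijl uln jxn fmk nuzxj fbc psntz lwu zylag nkl sia cqw
Final line 8: jxn

Answer: jxn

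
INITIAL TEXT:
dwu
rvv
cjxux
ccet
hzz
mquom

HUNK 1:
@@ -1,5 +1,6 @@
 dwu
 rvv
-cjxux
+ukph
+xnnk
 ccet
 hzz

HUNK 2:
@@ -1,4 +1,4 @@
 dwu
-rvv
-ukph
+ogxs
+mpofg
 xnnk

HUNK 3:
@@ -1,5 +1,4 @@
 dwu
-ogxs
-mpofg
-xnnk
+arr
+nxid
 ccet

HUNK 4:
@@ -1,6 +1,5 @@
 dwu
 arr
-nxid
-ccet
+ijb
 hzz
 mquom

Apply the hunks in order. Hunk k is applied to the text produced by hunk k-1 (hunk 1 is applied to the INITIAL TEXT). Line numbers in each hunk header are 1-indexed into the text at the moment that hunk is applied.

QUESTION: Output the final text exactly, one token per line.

Answer: dwu
arr
ijb
hzz
mquom

Derivation:
Hunk 1: at line 1 remove [cjxux] add [ukph,xnnk] -> 7 lines: dwu rvv ukph xnnk ccet hzz mquom
Hunk 2: at line 1 remove [rvv,ukph] add [ogxs,mpofg] -> 7 lines: dwu ogxs mpofg xnnk ccet hzz mquom
Hunk 3: at line 1 remove [ogxs,mpofg,xnnk] add [arr,nxid] -> 6 lines: dwu arr nxid ccet hzz mquom
Hunk 4: at line 1 remove [nxid,ccet] add [ijb] -> 5 lines: dwu arr ijb hzz mquom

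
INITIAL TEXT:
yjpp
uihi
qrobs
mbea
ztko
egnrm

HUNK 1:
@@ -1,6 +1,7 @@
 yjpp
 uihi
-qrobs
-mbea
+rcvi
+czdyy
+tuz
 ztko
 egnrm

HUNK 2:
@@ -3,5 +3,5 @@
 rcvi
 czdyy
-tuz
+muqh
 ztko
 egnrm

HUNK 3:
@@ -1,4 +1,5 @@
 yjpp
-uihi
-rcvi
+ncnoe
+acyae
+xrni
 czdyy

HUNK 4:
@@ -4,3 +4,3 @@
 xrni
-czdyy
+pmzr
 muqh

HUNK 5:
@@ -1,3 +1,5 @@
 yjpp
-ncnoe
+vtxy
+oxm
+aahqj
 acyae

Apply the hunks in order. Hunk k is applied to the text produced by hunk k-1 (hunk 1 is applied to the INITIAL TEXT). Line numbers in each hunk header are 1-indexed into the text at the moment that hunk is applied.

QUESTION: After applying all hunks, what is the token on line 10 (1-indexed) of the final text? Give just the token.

Answer: egnrm

Derivation:
Hunk 1: at line 1 remove [qrobs,mbea] add [rcvi,czdyy,tuz] -> 7 lines: yjpp uihi rcvi czdyy tuz ztko egnrm
Hunk 2: at line 3 remove [tuz] add [muqh] -> 7 lines: yjpp uihi rcvi czdyy muqh ztko egnrm
Hunk 3: at line 1 remove [uihi,rcvi] add [ncnoe,acyae,xrni] -> 8 lines: yjpp ncnoe acyae xrni czdyy muqh ztko egnrm
Hunk 4: at line 4 remove [czdyy] add [pmzr] -> 8 lines: yjpp ncnoe acyae xrni pmzr muqh ztko egnrm
Hunk 5: at line 1 remove [ncnoe] add [vtxy,oxm,aahqj] -> 10 lines: yjpp vtxy oxm aahqj acyae xrni pmzr muqh ztko egnrm
Final line 10: egnrm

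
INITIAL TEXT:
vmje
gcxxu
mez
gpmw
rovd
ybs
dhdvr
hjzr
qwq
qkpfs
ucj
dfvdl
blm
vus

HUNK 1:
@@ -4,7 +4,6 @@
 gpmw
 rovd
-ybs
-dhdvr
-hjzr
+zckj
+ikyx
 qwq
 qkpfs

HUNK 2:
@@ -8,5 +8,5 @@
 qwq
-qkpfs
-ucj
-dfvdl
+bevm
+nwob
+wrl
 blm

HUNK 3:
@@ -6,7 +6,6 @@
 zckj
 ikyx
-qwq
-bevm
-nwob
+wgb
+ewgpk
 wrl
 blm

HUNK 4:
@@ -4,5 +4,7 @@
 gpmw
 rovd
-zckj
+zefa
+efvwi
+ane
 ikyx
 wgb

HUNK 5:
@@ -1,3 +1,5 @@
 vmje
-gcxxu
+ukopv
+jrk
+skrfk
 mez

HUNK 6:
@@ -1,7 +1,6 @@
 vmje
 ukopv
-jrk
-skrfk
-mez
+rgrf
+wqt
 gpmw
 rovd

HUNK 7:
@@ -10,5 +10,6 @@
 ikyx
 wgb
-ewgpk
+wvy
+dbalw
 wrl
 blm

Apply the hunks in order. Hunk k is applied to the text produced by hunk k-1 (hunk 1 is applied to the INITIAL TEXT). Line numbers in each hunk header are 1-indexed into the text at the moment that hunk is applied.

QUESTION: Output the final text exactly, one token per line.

Hunk 1: at line 4 remove [ybs,dhdvr,hjzr] add [zckj,ikyx] -> 13 lines: vmje gcxxu mez gpmw rovd zckj ikyx qwq qkpfs ucj dfvdl blm vus
Hunk 2: at line 8 remove [qkpfs,ucj,dfvdl] add [bevm,nwob,wrl] -> 13 lines: vmje gcxxu mez gpmw rovd zckj ikyx qwq bevm nwob wrl blm vus
Hunk 3: at line 6 remove [qwq,bevm,nwob] add [wgb,ewgpk] -> 12 lines: vmje gcxxu mez gpmw rovd zckj ikyx wgb ewgpk wrl blm vus
Hunk 4: at line 4 remove [zckj] add [zefa,efvwi,ane] -> 14 lines: vmje gcxxu mez gpmw rovd zefa efvwi ane ikyx wgb ewgpk wrl blm vus
Hunk 5: at line 1 remove [gcxxu] add [ukopv,jrk,skrfk] -> 16 lines: vmje ukopv jrk skrfk mez gpmw rovd zefa efvwi ane ikyx wgb ewgpk wrl blm vus
Hunk 6: at line 1 remove [jrk,skrfk,mez] add [rgrf,wqt] -> 15 lines: vmje ukopv rgrf wqt gpmw rovd zefa efvwi ane ikyx wgb ewgpk wrl blm vus
Hunk 7: at line 10 remove [ewgpk] add [wvy,dbalw] -> 16 lines: vmje ukopv rgrf wqt gpmw rovd zefa efvwi ane ikyx wgb wvy dbalw wrl blm vus

Answer: vmje
ukopv
rgrf
wqt
gpmw
rovd
zefa
efvwi
ane
ikyx
wgb
wvy
dbalw
wrl
blm
vus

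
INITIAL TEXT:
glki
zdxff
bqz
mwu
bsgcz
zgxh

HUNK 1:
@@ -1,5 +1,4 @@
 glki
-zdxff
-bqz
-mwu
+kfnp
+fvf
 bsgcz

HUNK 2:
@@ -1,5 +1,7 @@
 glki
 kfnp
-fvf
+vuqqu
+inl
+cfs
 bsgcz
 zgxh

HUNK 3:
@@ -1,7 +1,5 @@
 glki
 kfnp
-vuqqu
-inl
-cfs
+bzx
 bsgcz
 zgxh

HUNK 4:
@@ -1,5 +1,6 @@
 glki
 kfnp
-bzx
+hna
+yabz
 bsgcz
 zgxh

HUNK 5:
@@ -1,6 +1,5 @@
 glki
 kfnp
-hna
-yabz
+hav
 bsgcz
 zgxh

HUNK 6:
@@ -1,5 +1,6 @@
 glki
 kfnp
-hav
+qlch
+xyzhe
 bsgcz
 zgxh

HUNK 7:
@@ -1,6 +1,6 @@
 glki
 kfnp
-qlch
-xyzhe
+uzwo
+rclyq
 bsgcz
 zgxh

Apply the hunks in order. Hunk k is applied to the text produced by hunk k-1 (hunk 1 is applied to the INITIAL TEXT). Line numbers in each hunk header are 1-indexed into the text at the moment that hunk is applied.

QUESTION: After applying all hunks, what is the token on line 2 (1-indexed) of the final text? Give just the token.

Hunk 1: at line 1 remove [zdxff,bqz,mwu] add [kfnp,fvf] -> 5 lines: glki kfnp fvf bsgcz zgxh
Hunk 2: at line 1 remove [fvf] add [vuqqu,inl,cfs] -> 7 lines: glki kfnp vuqqu inl cfs bsgcz zgxh
Hunk 3: at line 1 remove [vuqqu,inl,cfs] add [bzx] -> 5 lines: glki kfnp bzx bsgcz zgxh
Hunk 4: at line 1 remove [bzx] add [hna,yabz] -> 6 lines: glki kfnp hna yabz bsgcz zgxh
Hunk 5: at line 1 remove [hna,yabz] add [hav] -> 5 lines: glki kfnp hav bsgcz zgxh
Hunk 6: at line 1 remove [hav] add [qlch,xyzhe] -> 6 lines: glki kfnp qlch xyzhe bsgcz zgxh
Hunk 7: at line 1 remove [qlch,xyzhe] add [uzwo,rclyq] -> 6 lines: glki kfnp uzwo rclyq bsgcz zgxh
Final line 2: kfnp

Answer: kfnp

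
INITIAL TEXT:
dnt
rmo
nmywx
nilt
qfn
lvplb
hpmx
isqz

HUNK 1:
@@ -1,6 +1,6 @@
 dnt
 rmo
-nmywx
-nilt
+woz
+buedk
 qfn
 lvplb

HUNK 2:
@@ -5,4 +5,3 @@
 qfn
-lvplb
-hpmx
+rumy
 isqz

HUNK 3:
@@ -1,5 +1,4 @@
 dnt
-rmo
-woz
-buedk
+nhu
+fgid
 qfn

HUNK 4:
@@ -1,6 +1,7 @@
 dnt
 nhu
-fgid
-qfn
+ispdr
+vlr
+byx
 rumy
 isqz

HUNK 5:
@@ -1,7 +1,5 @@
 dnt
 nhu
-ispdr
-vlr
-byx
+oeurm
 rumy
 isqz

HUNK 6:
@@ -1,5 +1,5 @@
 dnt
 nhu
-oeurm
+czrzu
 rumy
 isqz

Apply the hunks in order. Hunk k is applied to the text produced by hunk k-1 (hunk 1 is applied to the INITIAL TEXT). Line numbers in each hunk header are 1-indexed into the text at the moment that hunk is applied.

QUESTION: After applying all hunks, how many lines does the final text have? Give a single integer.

Hunk 1: at line 1 remove [nmywx,nilt] add [woz,buedk] -> 8 lines: dnt rmo woz buedk qfn lvplb hpmx isqz
Hunk 2: at line 5 remove [lvplb,hpmx] add [rumy] -> 7 lines: dnt rmo woz buedk qfn rumy isqz
Hunk 3: at line 1 remove [rmo,woz,buedk] add [nhu,fgid] -> 6 lines: dnt nhu fgid qfn rumy isqz
Hunk 4: at line 1 remove [fgid,qfn] add [ispdr,vlr,byx] -> 7 lines: dnt nhu ispdr vlr byx rumy isqz
Hunk 5: at line 1 remove [ispdr,vlr,byx] add [oeurm] -> 5 lines: dnt nhu oeurm rumy isqz
Hunk 6: at line 1 remove [oeurm] add [czrzu] -> 5 lines: dnt nhu czrzu rumy isqz
Final line count: 5

Answer: 5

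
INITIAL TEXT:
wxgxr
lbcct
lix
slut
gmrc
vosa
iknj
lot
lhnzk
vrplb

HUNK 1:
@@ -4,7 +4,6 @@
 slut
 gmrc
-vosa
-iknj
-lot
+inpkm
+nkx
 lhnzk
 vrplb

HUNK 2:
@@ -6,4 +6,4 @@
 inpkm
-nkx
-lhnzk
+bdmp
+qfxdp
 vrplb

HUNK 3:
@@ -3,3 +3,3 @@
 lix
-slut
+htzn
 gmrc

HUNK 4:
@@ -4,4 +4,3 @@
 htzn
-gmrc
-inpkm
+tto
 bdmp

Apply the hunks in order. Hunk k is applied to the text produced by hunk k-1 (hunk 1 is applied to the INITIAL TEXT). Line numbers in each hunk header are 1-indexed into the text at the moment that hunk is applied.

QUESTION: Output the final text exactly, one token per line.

Hunk 1: at line 4 remove [vosa,iknj,lot] add [inpkm,nkx] -> 9 lines: wxgxr lbcct lix slut gmrc inpkm nkx lhnzk vrplb
Hunk 2: at line 6 remove [nkx,lhnzk] add [bdmp,qfxdp] -> 9 lines: wxgxr lbcct lix slut gmrc inpkm bdmp qfxdp vrplb
Hunk 3: at line 3 remove [slut] add [htzn] -> 9 lines: wxgxr lbcct lix htzn gmrc inpkm bdmp qfxdp vrplb
Hunk 4: at line 4 remove [gmrc,inpkm] add [tto] -> 8 lines: wxgxr lbcct lix htzn tto bdmp qfxdp vrplb

Answer: wxgxr
lbcct
lix
htzn
tto
bdmp
qfxdp
vrplb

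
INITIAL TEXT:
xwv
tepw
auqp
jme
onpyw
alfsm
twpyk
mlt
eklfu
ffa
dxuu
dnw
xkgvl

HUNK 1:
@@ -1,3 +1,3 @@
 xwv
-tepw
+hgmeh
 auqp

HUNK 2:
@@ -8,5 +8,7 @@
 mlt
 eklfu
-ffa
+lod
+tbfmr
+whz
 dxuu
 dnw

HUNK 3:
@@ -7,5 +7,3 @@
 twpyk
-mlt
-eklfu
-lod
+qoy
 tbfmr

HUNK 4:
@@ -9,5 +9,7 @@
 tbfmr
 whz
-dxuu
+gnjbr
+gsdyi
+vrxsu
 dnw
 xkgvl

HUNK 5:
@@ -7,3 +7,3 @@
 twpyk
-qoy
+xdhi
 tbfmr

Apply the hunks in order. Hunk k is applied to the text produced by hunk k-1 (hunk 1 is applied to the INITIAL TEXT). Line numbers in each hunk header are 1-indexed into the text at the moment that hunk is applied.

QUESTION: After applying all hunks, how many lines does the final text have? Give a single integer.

Answer: 15

Derivation:
Hunk 1: at line 1 remove [tepw] add [hgmeh] -> 13 lines: xwv hgmeh auqp jme onpyw alfsm twpyk mlt eklfu ffa dxuu dnw xkgvl
Hunk 2: at line 8 remove [ffa] add [lod,tbfmr,whz] -> 15 lines: xwv hgmeh auqp jme onpyw alfsm twpyk mlt eklfu lod tbfmr whz dxuu dnw xkgvl
Hunk 3: at line 7 remove [mlt,eklfu,lod] add [qoy] -> 13 lines: xwv hgmeh auqp jme onpyw alfsm twpyk qoy tbfmr whz dxuu dnw xkgvl
Hunk 4: at line 9 remove [dxuu] add [gnjbr,gsdyi,vrxsu] -> 15 lines: xwv hgmeh auqp jme onpyw alfsm twpyk qoy tbfmr whz gnjbr gsdyi vrxsu dnw xkgvl
Hunk 5: at line 7 remove [qoy] add [xdhi] -> 15 lines: xwv hgmeh auqp jme onpyw alfsm twpyk xdhi tbfmr whz gnjbr gsdyi vrxsu dnw xkgvl
Final line count: 15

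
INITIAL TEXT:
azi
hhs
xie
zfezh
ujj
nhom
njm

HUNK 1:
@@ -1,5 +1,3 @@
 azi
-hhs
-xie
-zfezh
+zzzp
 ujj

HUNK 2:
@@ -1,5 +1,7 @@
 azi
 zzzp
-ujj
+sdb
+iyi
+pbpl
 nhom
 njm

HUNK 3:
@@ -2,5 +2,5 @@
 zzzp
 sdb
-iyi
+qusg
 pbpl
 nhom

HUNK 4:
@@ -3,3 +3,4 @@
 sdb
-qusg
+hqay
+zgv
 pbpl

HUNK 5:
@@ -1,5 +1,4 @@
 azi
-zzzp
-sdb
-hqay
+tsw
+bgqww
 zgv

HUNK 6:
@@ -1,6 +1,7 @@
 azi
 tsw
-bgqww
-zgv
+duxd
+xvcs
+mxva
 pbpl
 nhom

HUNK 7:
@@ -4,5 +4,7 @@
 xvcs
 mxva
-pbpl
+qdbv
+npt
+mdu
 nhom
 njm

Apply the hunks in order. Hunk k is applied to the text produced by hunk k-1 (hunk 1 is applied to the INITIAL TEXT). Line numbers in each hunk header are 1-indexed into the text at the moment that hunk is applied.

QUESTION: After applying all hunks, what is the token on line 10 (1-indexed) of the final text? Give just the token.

Answer: njm

Derivation:
Hunk 1: at line 1 remove [hhs,xie,zfezh] add [zzzp] -> 5 lines: azi zzzp ujj nhom njm
Hunk 2: at line 1 remove [ujj] add [sdb,iyi,pbpl] -> 7 lines: azi zzzp sdb iyi pbpl nhom njm
Hunk 3: at line 2 remove [iyi] add [qusg] -> 7 lines: azi zzzp sdb qusg pbpl nhom njm
Hunk 4: at line 3 remove [qusg] add [hqay,zgv] -> 8 lines: azi zzzp sdb hqay zgv pbpl nhom njm
Hunk 5: at line 1 remove [zzzp,sdb,hqay] add [tsw,bgqww] -> 7 lines: azi tsw bgqww zgv pbpl nhom njm
Hunk 6: at line 1 remove [bgqww,zgv] add [duxd,xvcs,mxva] -> 8 lines: azi tsw duxd xvcs mxva pbpl nhom njm
Hunk 7: at line 4 remove [pbpl] add [qdbv,npt,mdu] -> 10 lines: azi tsw duxd xvcs mxva qdbv npt mdu nhom njm
Final line 10: njm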